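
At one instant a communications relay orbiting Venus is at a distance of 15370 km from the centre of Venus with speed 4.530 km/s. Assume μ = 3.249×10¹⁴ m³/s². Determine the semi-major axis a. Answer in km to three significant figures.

r = 1.537×10⁷ m.
Vis-viva rearranged: 1/a = 2/r − v²/μ = 1.301×10⁻⁷ − 6.316×10⁻⁸ = 6.696×10⁻⁸ m⁻¹.
a = 1.493×10⁷ m = 14934 km.

a ≈ 14900 km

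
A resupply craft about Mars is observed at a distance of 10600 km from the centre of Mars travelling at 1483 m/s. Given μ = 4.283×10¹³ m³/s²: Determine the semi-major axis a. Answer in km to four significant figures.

a ≈ 7282 km

r = 1.060×10⁷ m.
Vis-viva rearranged: 1/a = 2/r − v²/μ = 1.887×10⁻⁷ − 5.135×10⁻⁸ = 1.373×10⁻⁷ m⁻¹.
a = 7.282×10⁶ m = 7281.7 km.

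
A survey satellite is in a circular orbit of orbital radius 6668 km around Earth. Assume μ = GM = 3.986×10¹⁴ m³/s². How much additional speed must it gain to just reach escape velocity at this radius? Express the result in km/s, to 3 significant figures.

r = 6668 km = 6.668×10⁶ m.
Circular speed v_c = √(μ/r) = 7732 m/s.
Escape speed v_esc = √(2μ/r) = √2 × v_c = 10930 m/s.
Δv = v_esc − v_c = 3203 m/s = 3.203 km/s.

Δv ≈ 3.20 km/s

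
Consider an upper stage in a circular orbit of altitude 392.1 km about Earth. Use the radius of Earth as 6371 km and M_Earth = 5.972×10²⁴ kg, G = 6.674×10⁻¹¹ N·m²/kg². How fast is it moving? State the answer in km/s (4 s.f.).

μ = GM = 6.674×10⁻¹¹ × 5.972×10²⁴ = 3.986×10¹⁴ m³/s².
r = 6371 + 392.1 = 6763.1 km = 6.7631×10⁶ m.
For a circular orbit v = √(μ/r) = √(3.986×10¹⁴ / 6.763×10⁶) = √(5.893×10⁷) = 7677 m/s.
That is 7.677 km/s.

v ≈ 7.677 km/s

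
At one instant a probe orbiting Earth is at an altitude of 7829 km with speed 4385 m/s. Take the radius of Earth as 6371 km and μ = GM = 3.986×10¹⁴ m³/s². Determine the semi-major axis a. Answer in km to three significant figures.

a ≈ 10800 km

r = 6371 + 7829 = 14200 km = 1.420×10⁷ m.
Vis-viva rearranged: 1/a = 2/r − v²/μ = 1.408×10⁻⁷ − 4.824×10⁻⁸ = 9.261×10⁻⁸ m⁻¹.
a = 1.080×10⁷ m = 10798 km.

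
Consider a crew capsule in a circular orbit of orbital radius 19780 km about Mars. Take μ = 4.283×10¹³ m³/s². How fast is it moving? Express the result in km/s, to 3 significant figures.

v ≈ 1.47 km/s

r = 19780 km = 1.978×10⁷ m.
For a circular orbit v = √(μ/r) = √(4.283×10¹³ / 1.978×10⁷) = √(2.165×10⁶) = 1472 m/s.
That is 1.472 km/s.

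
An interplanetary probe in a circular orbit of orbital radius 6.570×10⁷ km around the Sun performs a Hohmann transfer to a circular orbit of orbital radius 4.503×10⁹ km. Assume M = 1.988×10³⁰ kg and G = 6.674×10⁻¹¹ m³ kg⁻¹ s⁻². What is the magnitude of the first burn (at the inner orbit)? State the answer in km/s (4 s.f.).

Δv ≈ 18.16 km/s

μ = GM = 6.674×10⁻¹¹ × 1.988×10³⁰ = 1.327×10²⁰ m³/s².
r₁ = 6.570×10⁷ km = 6.570×10¹⁰ m.
r₂ = 4.503×10⁹ km = 4.503×10¹² m.
Transfer ellipse a_t = (r₁ + r₂)/2 = 2.284×10¹² m.
At r₁: circular v_c1 = √(μ/r₁) = 44940 m/s; transfer-perihelion v_p = √[μ(2/r₁ − 1/a_t)] = 63090 m/s.
Δv₁ = v_p − v_c1 = 18160 m/s.
= 18.16 km/s.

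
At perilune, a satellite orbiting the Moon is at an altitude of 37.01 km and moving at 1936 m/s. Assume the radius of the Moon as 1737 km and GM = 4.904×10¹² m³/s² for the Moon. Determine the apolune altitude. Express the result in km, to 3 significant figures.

r_p = 1737 + 37.01 = 1774.0 km = 1.774×10⁶ m.
Specific energy ε = v²/2 − μ/r = -8.903×10⁵ J/kg, so a = −μ/(2ε) = 2.754×10⁶ m.
The apsides satisfy r_p + r_a = 2a, so the apolune radius is 2a − r_p = 3.734×10⁶ m = 3734.2 km.
Apolune altitude = 3734.2 − 1737 = 1997.2 km.

apolune altitude ≈ 2000 km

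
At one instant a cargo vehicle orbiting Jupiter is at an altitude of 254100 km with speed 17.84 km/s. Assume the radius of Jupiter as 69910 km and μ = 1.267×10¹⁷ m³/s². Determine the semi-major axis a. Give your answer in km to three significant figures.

a ≈ 2.73×10⁵ km

r = 69910 + 254100 = 3.2401×10⁵ km = 3.240×10⁸ m.
Vis-viva rearranged: 1/a = 2/r − v²/μ = 6.173×10⁻⁹ − 2.512×10⁻⁹ = 3.661×10⁻⁹ m⁻¹.
a = 2.732×10⁸ m = 2.7317×10⁵ km.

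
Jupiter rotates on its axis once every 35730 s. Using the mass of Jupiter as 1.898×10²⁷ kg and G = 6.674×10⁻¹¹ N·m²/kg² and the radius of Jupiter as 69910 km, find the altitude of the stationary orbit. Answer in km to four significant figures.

h_sync ≈ 90090 km

μ = GM = 6.674×10⁻¹¹ × 1.898×10²⁷ = 1.267×10¹⁷ m³/s².
A synchronous orbit has period T, so by Kepler's third law a = (μT²/4π²)^(1/3).
μT²/4π² = 1.267×10¹⁷ × (3.573×10⁴)² / 39.48 = 4.096×10²⁴ m³.
a = 1.600×10⁸ m = 1.6000×10⁵ km.
Altitude h = a − R = 1.6000×10⁵ − 69910 = 90094 km.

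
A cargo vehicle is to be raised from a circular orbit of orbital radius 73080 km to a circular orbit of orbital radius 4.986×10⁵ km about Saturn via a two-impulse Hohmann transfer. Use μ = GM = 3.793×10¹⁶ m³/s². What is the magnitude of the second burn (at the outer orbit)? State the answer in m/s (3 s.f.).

r₁ = 73080 km = 7.308×10⁷ m.
r₂ = 4.986×10⁵ km = 4.986×10⁸ m.
Transfer ellipse a_t = (r₁ + r₂)/2 = 2.858×10⁸ m.
At r₁: circular v_c1 = √(μ/r₁) = 22780 m/s; transfer-perikrone v_p = √[μ(2/r₁ − 1/a_t)] = 30090 m/s.
At r₂: circular v_c2 = √(μ/r₂) = 8722 m/s; transfer-apokrone v_a = √[μ(2/r₂ − 1/a_t)] = 4410 m/s.
Δv₂ = v_c2 − v_a = 4312 m/s.

Δv ≈ 4310 m/s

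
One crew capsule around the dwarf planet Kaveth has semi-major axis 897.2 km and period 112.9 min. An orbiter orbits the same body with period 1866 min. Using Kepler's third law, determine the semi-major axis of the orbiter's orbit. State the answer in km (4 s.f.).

Kepler's third law: a³ ∝ T², so a₂ = a₁ (T₂/T₁)^(2/3).
T₂/T₁ = 16.53, (T₂/T₁)^(2/3) = 6.489.
a₂ = 897.2 × 6.489 = 5821 km.

a₂ ≈ 5821 km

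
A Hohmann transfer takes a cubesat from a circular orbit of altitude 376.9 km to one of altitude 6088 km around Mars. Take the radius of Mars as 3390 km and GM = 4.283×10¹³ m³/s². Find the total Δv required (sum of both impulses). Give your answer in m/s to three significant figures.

r₁ = 3390 + 376.9 = 3766.9 km = 3.7669×10⁶ m.
r₂ = 3390 + 6088 = 9478.0 km = 9.4780×10⁶ m.
Transfer ellipse a_t = (r₁ + r₂)/2 = 6.622×10⁶ m.
At r₁: circular v_c1 = √(μ/r₁) = 3372 m/s; transfer-periapsis v_p = √[μ(2/r₁ − 1/a_t)] = 4034 m/s.
Δv₁ = v_p − v_c1 = 662.0 m/s.
At r₂: circular v_c2 = √(μ/r₂) = 2126 m/s; transfer-apoapsis v_a = √[μ(2/r₂ − 1/a_t)] = 1603 m/s.
Δv₂ = v_c2 − v_a = 522.5 m/s.
Total Δv = Δv₁ + Δv₂ = 1185 m/s.

Δv_total ≈ 1180 m/s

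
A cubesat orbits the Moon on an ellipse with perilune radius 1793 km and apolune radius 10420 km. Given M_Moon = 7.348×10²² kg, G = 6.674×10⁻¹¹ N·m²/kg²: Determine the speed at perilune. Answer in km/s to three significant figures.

v ≈ 2.16 km/s

μ = GM = 6.674×10⁻¹¹ × 7.348×10²² = 4.904×10¹² m³/s².
Semi-major axis a = (r_p + r_a)/2 = 6106.5 km = 6.106×10⁶ m.
Vis-viva: v² = μ(2/r − 1/a) = 4.904×10¹² × (1.115×10⁻⁶ − 1.638×10⁻⁷) = 4.667×10⁶ m²/s².
v = 2160 m/s = 2.160 km/s.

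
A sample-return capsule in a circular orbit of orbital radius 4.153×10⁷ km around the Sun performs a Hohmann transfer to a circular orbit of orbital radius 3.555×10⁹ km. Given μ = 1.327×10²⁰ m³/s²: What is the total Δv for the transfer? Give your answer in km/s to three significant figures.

Δv_total ≈ 28.1 km/s

r₁ = 4.153×10⁷ km = 4.153×10¹⁰ m.
r₂ = 3.555×10⁹ km = 3.555×10¹² m.
Transfer ellipse a_t = (r₁ + r₂)/2 = 1.798×10¹² m.
At r₁: circular v_c1 = √(μ/r₁) = 56530 m/s; transfer-perihelion v_p = √[μ(2/r₁ − 1/a_t)] = 79480 m/s.
Δv₁ = v_p − v_c1 = 22950 m/s.
At r₂: circular v_c2 = √(μ/r₂) = 6110 m/s; transfer-aphelion v_a = √[μ(2/r₂ − 1/a_t)] = 928.5 m/s.
Δv₂ = v_c2 − v_a = 5181 m/s.
Total Δv = Δv₁ + Δv₂ = 28130 m/s = 28.13 km/s.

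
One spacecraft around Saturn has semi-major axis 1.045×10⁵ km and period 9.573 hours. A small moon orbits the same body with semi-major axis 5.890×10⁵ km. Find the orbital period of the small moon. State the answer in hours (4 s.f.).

Kepler's third law: T² ∝ a³, so T₂ = T₁ (a₂/a₁)^(3/2).
a₂/a₁ = 5.636, (a₂/a₁)^(3/2) = 13.38.
T₂ = 9.573 × 13.38 = 128.1 hours.

T₂ ≈ 128.1 hours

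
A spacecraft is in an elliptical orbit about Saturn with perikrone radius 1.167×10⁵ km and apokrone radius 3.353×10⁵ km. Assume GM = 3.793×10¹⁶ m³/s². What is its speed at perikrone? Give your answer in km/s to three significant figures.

Semi-major axis a = (r_p + r_a)/2 = 2.2600×10⁵ km = 2.260×10⁸ m.
Vis-viva: v² = μ(2/r − 1/a) = 3.793×10¹⁶ × (1.714×10⁻⁸ − 4.425×10⁻⁹) = 4.822×10⁸ m²/s².
v = 21960 m/s = 21.96 km/s.

v ≈ 22.0 km/s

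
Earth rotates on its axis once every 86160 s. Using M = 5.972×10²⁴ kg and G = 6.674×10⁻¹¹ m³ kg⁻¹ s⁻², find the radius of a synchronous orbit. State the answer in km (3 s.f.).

r_sync ≈ 42200 km

μ = GM = 6.674×10⁻¹¹ × 5.972×10²⁴ = 3.986×10¹⁴ m³/s².
A synchronous orbit has period T, so by Kepler's third law a = (μT²/4π²)^(1/3).
μT²/4π² = 3.986×10¹⁴ × (8.616×10⁴)² / 39.48 = 7.495×10²² m³.
a = 4.216×10⁷ m = 42162 km.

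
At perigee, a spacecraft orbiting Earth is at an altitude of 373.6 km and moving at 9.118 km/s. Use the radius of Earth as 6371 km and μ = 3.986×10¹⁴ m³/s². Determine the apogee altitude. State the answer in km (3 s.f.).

apogee altitude ≈ 9620 km

r_p = 6371 + 373.6 = 6744.6 km = 6.745×10⁶ m.
Specific energy ε = v²/2 − μ/r = -1.753×10⁷ J/kg, so a = −μ/(2ε) = 1.137×10⁷ m.
The apsides satisfy r_p + r_a = 2a, so the apogee radius is 2a − r_p = 1.599×10⁷ m = 15993 km.
Apogee altitude = 15993 − 6371 = 9622.3 km.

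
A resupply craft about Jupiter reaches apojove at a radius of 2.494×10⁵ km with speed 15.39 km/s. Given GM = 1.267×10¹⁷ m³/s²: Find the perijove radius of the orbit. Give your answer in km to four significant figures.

perijove radius ≈ 75810 km

r_a = 2.494×10⁸ m.
Specific energy ε = v²/2 − μ/r = -3.896×10⁸ J/kg, so a = −μ/(2ε) = 1.626×10⁸ m.
The apsides satisfy r_p + r_a = 2a, so the perijove radius is 2a − r_a = 7.581×10⁷ m = 75811 km.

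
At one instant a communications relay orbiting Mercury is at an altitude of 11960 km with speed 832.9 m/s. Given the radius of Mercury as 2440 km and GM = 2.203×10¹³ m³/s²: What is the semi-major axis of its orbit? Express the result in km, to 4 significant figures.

a ≈ 9311 km

r = 2440 + 11960 = 14400 km = 1.440×10⁷ m.
Vis-viva rearranged: 1/a = 2/r − v²/μ = 1.389×10⁻⁷ − 3.149×10⁻⁸ = 1.074×10⁻⁷ m⁻¹.
a = 9.311×10⁶ m = 9311.1 km.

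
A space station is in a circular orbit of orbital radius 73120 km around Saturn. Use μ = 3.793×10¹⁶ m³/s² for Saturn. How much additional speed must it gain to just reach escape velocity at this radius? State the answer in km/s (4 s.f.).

Δv ≈ 9.434 km/s

r = 73120 km = 7.312×10⁷ m.
Circular speed v_c = √(μ/r) = 22780 m/s.
Escape speed v_esc = √(2μ/r) = √2 × v_c = 32210 m/s.
Δv = v_esc − v_c = 9434 m/s = 9.434 km/s.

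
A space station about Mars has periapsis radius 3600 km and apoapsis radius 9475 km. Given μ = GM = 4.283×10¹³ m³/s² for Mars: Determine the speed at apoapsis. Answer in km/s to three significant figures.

Semi-major axis a = (r_p + r_a)/2 = 6537.5 km = 6.538×10⁶ m.
Vis-viva: v² = μ(2/r − 1/a) = 4.283×10¹³ × (2.111×10⁻⁷ − 1.530×10⁻⁷) = 2.489×10⁶ m²/s².
v = 1578 m/s = 1.578 km/s.

v ≈ 1.58 km/s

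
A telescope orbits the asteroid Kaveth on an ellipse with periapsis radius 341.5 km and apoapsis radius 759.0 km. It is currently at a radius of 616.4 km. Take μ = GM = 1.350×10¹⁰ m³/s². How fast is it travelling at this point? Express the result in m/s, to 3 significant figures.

v ≈ 139 m/s

Semi-major axis a = (r_p + r_a)/2 = 550.25 km = 5.502×10⁵ m.
Vis-viva: v² = μ(2/r − 1/a) = 1.350×10¹⁰ × (3.245×10⁻⁶ − 1.817×10⁻⁶) = 1.927×10⁴ m²/s².
v = 138.8 m/s.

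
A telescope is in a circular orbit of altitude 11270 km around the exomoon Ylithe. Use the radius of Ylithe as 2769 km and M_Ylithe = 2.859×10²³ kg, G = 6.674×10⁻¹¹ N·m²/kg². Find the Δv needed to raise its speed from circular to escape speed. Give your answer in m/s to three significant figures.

Δv ≈ 483 m/s

μ = GM = 6.674×10⁻¹¹ × 2.859×10²³ = 1.908×10¹³ m³/s².
r = 2769 + 11270 = 14039 km = 1.4039×10⁷ m.
Circular speed v_c = √(μ/r) = 1166 m/s.
Escape speed v_esc = √(2μ/r) = √2 × v_c = 1649 m/s.
Δv = v_esc − v_c = 482.9 m/s.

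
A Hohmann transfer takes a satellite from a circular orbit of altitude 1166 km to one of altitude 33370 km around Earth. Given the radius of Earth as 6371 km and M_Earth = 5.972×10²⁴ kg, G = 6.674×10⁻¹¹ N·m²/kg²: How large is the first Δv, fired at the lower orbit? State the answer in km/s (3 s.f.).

Δv ≈ 2.16 km/s

μ = GM = 6.674×10⁻¹¹ × 5.972×10²⁴ = 3.986×10¹⁴ m³/s².
r₁ = 6371 + 1166 = 7537.0 km = 7.5370×10⁶ m.
r₂ = 6371 + 33370 = 39741 km = 3.9741×10⁷ m.
Transfer ellipse a_t = (r₁ + r₂)/2 = 2.364×10⁷ m.
At r₁: circular v_c1 = √(μ/r₁) = 7272 m/s; transfer-perigee v_p = √[μ(2/r₁ − 1/a_t)] = 9429 m/s.
Δv₁ = v_p − v_c1 = 2157 m/s.
= 2.157 km/s.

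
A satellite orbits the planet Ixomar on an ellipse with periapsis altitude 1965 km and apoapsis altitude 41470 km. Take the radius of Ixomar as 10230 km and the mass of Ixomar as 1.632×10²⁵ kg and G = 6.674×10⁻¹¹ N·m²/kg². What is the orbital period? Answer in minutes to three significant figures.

μ = GM = 6.674×10⁻¹¹ × 1.632×10²⁵ = 1.089×10¹⁵ m³/s².
r_p = 10230 + 1965 = 12195 km = 1.2195×10⁷ m.
r_a = 10230 + 41470 = 51700 km = 5.1700×10⁷ m.
Semi-major axis a = (r_p + r_a)/2 = (12195 + 51700)/2 = 31948 km = 3.195×10⁷ m.
By Kepler's third law T = 2π√(a³/μ) = 2π × 5.471×10³ = 3.438×10⁴ s.
= 573.0 minutes.

T ≈ 573 minutes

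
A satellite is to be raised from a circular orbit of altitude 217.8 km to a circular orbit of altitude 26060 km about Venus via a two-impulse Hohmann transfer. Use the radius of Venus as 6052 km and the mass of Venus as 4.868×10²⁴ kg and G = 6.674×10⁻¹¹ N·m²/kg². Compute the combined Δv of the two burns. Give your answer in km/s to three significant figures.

μ = GM = 6.674×10⁻¹¹ × 4.868×10²⁴ = 3.249×10¹⁴ m³/s².
r₁ = 6052 + 217.8 = 6269.8 km = 6.2698×10⁶ m.
r₂ = 6052 + 26060 = 32112 km = 3.2112×10⁷ m.
Transfer ellipse a_t = (r₁ + r₂)/2 = 1.919×10⁷ m.
At r₁: circular v_c1 = √(μ/r₁) = 7198 m/s; transfer-periapsis v_p = √[μ(2/r₁ − 1/a_t)] = 9312 m/s.
Δv₁ = v_p − v_c1 = 2113 m/s.
At r₂: circular v_c2 = √(μ/r₂) = 3181 m/s; transfer-apoapsis v_a = √[μ(2/r₂ − 1/a_t)] = 1818 m/s.
Δv₂ = v_c2 − v_a = 1363 m/s.
Total Δv = Δv₁ + Δv₂ = 3476 m/s = 3.476 km/s.

Δv_total ≈ 3.48 km/s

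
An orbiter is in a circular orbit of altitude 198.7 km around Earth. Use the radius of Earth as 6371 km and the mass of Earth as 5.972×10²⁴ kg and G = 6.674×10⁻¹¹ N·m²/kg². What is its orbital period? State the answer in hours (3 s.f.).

μ = GM = 6.674×10⁻¹¹ × 5.972×10²⁴ = 3.986×10¹⁴ m³/s².
r = 6371 + 198.7 = 6569.7 km = 6.5697×10⁶ m.
Kepler's third law: T = 2π√(r³/μ) = 2π√((6.570×10⁶)³ / 3.986×10¹⁴).
r³/μ = 7.114×10⁵ s², so T = 2π × 8.435×10² = 5.300×10³ s.
Converting: 5.300×10³ s ÷ 3600 = 1.472 hours.

T ≈ 1.47 hours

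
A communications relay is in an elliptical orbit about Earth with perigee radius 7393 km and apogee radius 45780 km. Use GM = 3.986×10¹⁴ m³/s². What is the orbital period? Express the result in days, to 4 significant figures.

Semi-major axis a = (r_p + r_a)/2 = (7393.0 + 45780)/2 = 26586 km = 2.659×10⁷ m.
By Kepler's third law T = 2π√(a³/μ) = 2π × 6.866×10³ = 4.314×10⁴ s.
= 0.4993 days.

T ≈ 0.4993 days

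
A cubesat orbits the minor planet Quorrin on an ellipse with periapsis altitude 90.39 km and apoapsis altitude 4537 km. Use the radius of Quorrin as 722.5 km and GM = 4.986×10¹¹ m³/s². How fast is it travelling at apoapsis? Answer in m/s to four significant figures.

v ≈ 159.3 m/s

r_p = 722.5 + 90.39 = 812.89 km = 8.1289×10⁵ m.
r_a = 722.5 + 4537 = 5259.5 km = 5.2595×10⁶ m.
Semi-major axis a = (r_p + r_a)/2 = 3036.2 km = 3.036×10⁶ m.
Vis-viva: v² = μ(2/r − 1/a) = 4.986×10¹¹ × (3.803×10⁻⁷ − 3.294×10⁻⁷) = 2.538×10⁴ m²/s².
v = 159.3 m/s.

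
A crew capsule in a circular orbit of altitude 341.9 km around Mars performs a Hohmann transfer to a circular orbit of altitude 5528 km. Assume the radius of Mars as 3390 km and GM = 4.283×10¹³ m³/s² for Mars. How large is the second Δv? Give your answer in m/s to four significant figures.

r₁ = 3390 + 341.9 = 3731.9 km = 3.7319×10⁶ m.
r₂ = 3390 + 5528 = 8918.0 km = 8.9180×10⁶ m.
Transfer ellipse a_t = (r₁ + r₂)/2 = 6.325×10⁶ m.
At r₁: circular v_c1 = √(μ/r₁) = 3388 m/s; transfer-periapsis v_p = √[μ(2/r₁ − 1/a_t)] = 4023 m/s.
At r₂: circular v_c2 = √(μ/r₂) = 2191 m/s; transfer-apoapsis v_a = √[μ(2/r₂ − 1/a_t)] = 1683 m/s.
Δv₂ = v_c2 − v_a = 508.1 m/s.

Δv ≈ 508.1 m/s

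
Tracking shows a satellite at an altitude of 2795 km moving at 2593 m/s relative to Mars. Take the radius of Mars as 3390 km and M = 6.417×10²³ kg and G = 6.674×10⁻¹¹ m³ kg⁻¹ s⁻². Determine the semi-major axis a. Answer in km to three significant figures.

μ = GM = 6.674×10⁻¹¹ × 6.417×10²³ = 4.283×10¹³ m³/s².
r = 3390 + 2795 = 6185.0 km = 6.185×10⁶ m.
Vis-viva rearranged: 1/a = 2/r − v²/μ = 3.234×10⁻⁷ − 1.570×10⁻⁷ = 1.664×10⁻⁷ m⁻¹.
a = 6.011×10⁶ m = 6010.8 km.

a ≈ 6010 km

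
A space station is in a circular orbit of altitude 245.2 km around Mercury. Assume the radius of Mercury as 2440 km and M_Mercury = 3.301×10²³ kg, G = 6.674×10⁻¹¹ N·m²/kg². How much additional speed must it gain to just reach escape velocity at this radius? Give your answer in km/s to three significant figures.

μ = GM = 6.674×10⁻¹¹ × 3.301×10²³ = 2.203×10¹³ m³/s².
r = 2440 + 245.2 = 2685.2 km = 2.6852×10⁶ m.
Circular speed v_c = √(μ/r) = 2864 m/s.
Escape speed v_esc = √(2μ/r) = √2 × v_c = 4051 m/s.
Δv = v_esc − v_c = 1186 m/s = 1.186 km/s.

Δv ≈ 1.19 km/s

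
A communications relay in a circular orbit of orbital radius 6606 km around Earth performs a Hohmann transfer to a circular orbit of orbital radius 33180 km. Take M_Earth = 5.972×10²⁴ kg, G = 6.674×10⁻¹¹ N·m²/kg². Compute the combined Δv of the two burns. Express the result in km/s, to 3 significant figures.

Δv_total ≈ 3.73 km/s

μ = GM = 6.674×10⁻¹¹ × 5.972×10²⁴ = 3.986×10¹⁴ m³/s².
r₁ = 6606 km = 6.606×10⁶ m.
r₂ = 33180 km = 3.318×10⁷ m.
Transfer ellipse a_t = (r₁ + r₂)/2 = 1.989×10⁷ m.
At r₁: circular v_c1 = √(μ/r₁) = 7768 m/s; transfer-perigee v_p = √[μ(2/r₁ − 1/a_t)] = 10030 m/s.
Δv₁ = v_p − v_c1 = 2264 m/s.
At r₂: circular v_c2 = √(μ/r₂) = 3466 m/s; transfer-apogee v_a = √[μ(2/r₂ − 1/a_t)] = 1997 m/s.
Δv₂ = v_c2 − v_a = 1469 m/s.
Total Δv = Δv₁ + Δv₂ = 3733 m/s = 3.733 km/s.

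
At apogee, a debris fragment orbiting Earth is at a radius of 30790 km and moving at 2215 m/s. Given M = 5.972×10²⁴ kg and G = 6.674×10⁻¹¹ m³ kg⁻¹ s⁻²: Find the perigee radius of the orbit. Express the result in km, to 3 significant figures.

perigee radius ≈ 7200 km

μ = GM = 6.674×10⁻¹¹ × 5.972×10²⁴ = 3.986×10¹⁴ m³/s².
r_a = 3.079×10⁷ m.
Specific energy ε = v²/2 − μ/r = -1.049×10⁷ J/kg, so a = −μ/(2ε) = 1.899×10⁷ m.
The apsides satisfy r_p + r_a = 2a, so the perigee radius is 2a − r_a = 7.199×10⁶ m = 7199.1 km.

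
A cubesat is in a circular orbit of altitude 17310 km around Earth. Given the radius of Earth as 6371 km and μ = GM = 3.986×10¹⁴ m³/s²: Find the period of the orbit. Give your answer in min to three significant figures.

T ≈ 604 min

r = 6371 + 17310 = 23681 km = 2.3681×10⁷ m.
Kepler's third law: T = 2π√(r³/μ) = 2π√((2.368×10⁷)³ / 3.986×10¹⁴).
r³/μ = 3.332×10⁷ s², so T = 2π × 5.772×10³ = 3.627×10⁴ s.
Converting: 3.627×10⁴ s ÷ 60.00 = 604.4 min.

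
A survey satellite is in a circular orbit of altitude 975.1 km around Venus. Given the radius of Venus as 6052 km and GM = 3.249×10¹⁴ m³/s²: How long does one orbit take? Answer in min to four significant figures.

r = 6052 + 975.1 = 7027.1 km = 7.0271×10⁶ m.
Kepler's third law: T = 2π√(r³/μ) = 2π√((7.027×10⁶)³ / 3.249×10¹⁴).
r³/μ = 1.068×10⁶ s², so T = 2π × 1.033×10³ = 6.493×10³ s.
Converting: 6.493×10³ s ÷ 60.00 = 108.2 min.

T ≈ 108.2 min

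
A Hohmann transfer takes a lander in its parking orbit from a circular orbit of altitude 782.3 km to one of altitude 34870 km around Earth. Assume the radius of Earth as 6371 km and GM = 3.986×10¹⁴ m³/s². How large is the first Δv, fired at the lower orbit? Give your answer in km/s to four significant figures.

Δv ≈ 2.281 km/s

r₁ = 6371 + 782.3 = 7153.3 km = 7.1533×10⁶ m.
r₂ = 6371 + 34870 = 41241 km = 4.1241×10⁷ m.
Transfer ellipse a_t = (r₁ + r₂)/2 = 2.420×10⁷ m.
At r₁: circular v_c1 = √(μ/r₁) = 7465 m/s; transfer-perigee v_p = √[μ(2/r₁ − 1/a_t)] = 9745 m/s.
Δv₁ = v_p − v_c1 = 2281 m/s.
= 2.281 km/s.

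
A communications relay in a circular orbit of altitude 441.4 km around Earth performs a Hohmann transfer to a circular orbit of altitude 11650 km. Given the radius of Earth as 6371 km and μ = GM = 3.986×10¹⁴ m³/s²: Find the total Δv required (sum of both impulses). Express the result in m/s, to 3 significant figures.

Δv_total ≈ 2790 m/s

r₁ = 6371 + 441.4 = 6812.4 km = 6.8124×10⁶ m.
r₂ = 6371 + 11650 = 18021 km = 1.8021×10⁷ m.
Transfer ellipse a_t = (r₁ + r₂)/2 = 1.242×10⁷ m.
At r₁: circular v_c1 = √(μ/r₁) = 7649 m/s; transfer-perigee v_p = √[μ(2/r₁ − 1/a_t)] = 9215 m/s.
Δv₁ = v_p − v_c1 = 1566 m/s.
At r₂: circular v_c2 = √(μ/r₂) = 4703 m/s; transfer-apogee v_a = √[μ(2/r₂ − 1/a_t)] = 3484 m/s.
Δv₂ = v_c2 − v_a = 1219 m/s.
Total Δv = Δv₁ + Δv₂ = 2785 m/s.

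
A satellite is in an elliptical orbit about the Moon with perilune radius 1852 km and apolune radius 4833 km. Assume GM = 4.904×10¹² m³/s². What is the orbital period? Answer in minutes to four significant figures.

T ≈ 289.0 minutes

Semi-major axis a = (r_p + r_a)/2 = (1852.0 + 4833.0)/2 = 3342.5 km = 3.342×10⁶ m.
By Kepler's third law T = 2π√(a³/μ) = 2π × 2.760×10³ = 1.734×10⁴ s.
= 289.0 minutes.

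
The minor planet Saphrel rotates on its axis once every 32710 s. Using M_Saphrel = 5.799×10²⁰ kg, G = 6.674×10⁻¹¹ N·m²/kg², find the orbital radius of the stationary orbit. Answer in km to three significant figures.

r_sync ≈ 1020 km

μ = GM = 6.674×10⁻¹¹ × 5.799×10²⁰ = 3.870×10¹⁰ m³/s².
A synchronous orbit has period T, so by Kepler's third law a = (μT²/4π²)^(1/3).
μT²/4π² = 3.870×10¹⁰ × (3.271×10⁴)² / 39.48 = 1.049×10¹⁸ m³.
a = 1.016×10⁶ m = 1016.0 km.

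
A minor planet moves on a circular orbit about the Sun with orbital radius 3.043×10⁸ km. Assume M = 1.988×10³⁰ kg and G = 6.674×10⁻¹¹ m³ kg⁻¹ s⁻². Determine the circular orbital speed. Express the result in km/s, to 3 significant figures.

μ = GM = 6.674×10⁻¹¹ × 1.988×10³⁰ = 1.327×10²⁰ m³/s².
r = 3.043×10⁸ km = 3.043×10¹¹ m.
For a circular orbit v = √(μ/r) = √(1.327×10²⁰ / 3.043×10¹¹) = √(4.360×10⁸) = 20880 m/s.
That is 20.88 km/s.

v ≈ 20.9 km/s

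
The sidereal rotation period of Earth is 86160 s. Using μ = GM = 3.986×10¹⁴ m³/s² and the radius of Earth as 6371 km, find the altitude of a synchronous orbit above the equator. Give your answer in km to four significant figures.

A synchronous orbit has period T, so by Kepler's third law a = (μT²/4π²)^(1/3).
μT²/4π² = 3.986×10¹⁴ × (8.616×10⁴)² / 39.48 = 7.495×10²² m³.
a = 4.216×10⁷ m = 42163 km.
Altitude h = a − R = 42163 − 6371 = 35792 km.

h_sync ≈ 35790 km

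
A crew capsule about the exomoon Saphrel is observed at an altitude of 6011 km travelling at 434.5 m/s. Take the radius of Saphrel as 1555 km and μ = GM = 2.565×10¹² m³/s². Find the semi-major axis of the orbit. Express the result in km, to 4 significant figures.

r = 1555 + 6011 = 7566.0 km = 7.566×10⁶ m.
Specific orbital energy ε = v²/2 − μ/r = (434.5)²/2 − 2.565×10¹²/7.566×10⁶ = -2.446×10⁵ J/kg.
Since ε = −μ/(2a), a = −μ/(2ε) = 5.243×10⁶ m = 5242.8 km.

a ≈ 5243 km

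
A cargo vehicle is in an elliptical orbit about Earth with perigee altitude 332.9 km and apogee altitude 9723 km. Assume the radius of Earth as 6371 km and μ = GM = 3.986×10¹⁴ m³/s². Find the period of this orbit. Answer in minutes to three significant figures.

T ≈ 202 minutes

r_p = 6371 + 332.9 = 6703.9 km = 6.7039×10⁶ m.
r_a = 6371 + 9723 = 16094 km = 1.6094×10⁷ m.
Semi-major axis a = (r_p + r_a)/2 = (6703.9 + 16094)/2 = 11399 km = 1.140×10⁷ m.
By Kepler's third law T = 2π√(a³/μ) = 2π × 1.928×10³ = 1.211×10⁴ s.
= 201.9 minutes.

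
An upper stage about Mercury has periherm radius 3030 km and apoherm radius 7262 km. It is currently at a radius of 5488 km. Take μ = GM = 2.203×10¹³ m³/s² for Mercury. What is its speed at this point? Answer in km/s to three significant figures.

Semi-major axis a = (r_p + r_a)/2 = 5146.0 km = 5.146×10⁶ m.
Vis-viva: v² = μ(2/r − 1/a) = 2.203×10¹³ × (3.644×10⁻⁷ − 1.943×10⁻⁷) = 3.747×10⁶ m²/s².
v = 1936 m/s = 1.936 km/s.

v ≈ 1.94 km/s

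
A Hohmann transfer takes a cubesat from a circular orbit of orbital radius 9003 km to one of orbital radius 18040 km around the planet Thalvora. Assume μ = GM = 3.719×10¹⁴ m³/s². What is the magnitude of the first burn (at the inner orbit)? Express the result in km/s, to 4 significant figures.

r₁ = 9003 km = 9.003×10⁶ m.
r₂ = 18040 km = 1.804×10⁷ m.
Transfer ellipse a_t = (r₁ + r₂)/2 = 1.352×10⁷ m.
At r₁: circular v_c1 = √(μ/r₁) = 6427 m/s; transfer-periapsis v_p = √[μ(2/r₁ − 1/a_t)] = 7424 m/s.
Δv₁ = v_p − v_c1 = 996.6 m/s.
= 0.9966 km/s.

Δv ≈ 0.9966 km/s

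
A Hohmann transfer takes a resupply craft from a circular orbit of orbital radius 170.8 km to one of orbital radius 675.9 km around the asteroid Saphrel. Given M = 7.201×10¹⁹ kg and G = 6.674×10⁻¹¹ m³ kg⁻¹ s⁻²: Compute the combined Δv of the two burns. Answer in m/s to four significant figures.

Δv_total ≈ 74.97 m/s

μ = GM = 6.674×10⁻¹¹ × 7.201×10¹⁹ = 4.806×10⁹ m³/s².
r₁ = 170.8 km = 1.708×10⁵ m.
r₂ = 675.9 km = 6.759×10⁵ m.
Transfer ellipse a_t = (r₁ + r₂)/2 = 4.234×10⁵ m.
At r₁: circular v_c1 = √(μ/r₁) = 167.7 m/s; transfer-periapsis v_p = √[μ(2/r₁ − 1/a_t)] = 212.0 m/s.
Δv₁ = v_p − v_c1 = 44.21 m/s.
At r₂: circular v_c2 = √(μ/r₂) = 84.32 m/s; transfer-apoapsis v_a = √[μ(2/r₂ − 1/a_t)] = 53.56 m/s.
Δv₂ = v_c2 − v_a = 30.76 m/s.
Total Δv = Δv₁ + Δv₂ = 74.97 m/s.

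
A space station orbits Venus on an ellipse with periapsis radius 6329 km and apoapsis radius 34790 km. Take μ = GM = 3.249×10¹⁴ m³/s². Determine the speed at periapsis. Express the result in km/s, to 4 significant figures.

v ≈ 9.320 km/s

Semi-major axis a = (r_p + r_a)/2 = 20560 km = 2.056×10⁷ m.
Vis-viva: v² = μ(2/r − 1/a) = 3.249×10¹⁴ × (3.160×10⁻⁷ − 4.864×10⁻⁸) = 8.687×10⁷ m²/s².
v = 9320 m/s = 9.320 km/s.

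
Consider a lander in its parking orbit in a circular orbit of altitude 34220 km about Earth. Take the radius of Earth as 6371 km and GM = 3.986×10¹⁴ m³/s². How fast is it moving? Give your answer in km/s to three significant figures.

r = 6371 + 34220 = 40591 km = 4.0591×10⁷ m.
For a circular orbit v = √(μ/r) = √(3.986×10¹⁴ / 4.059×10⁷) = √(9.820×10⁶) = 3134 m/s.
That is 3.134 km/s.

v ≈ 3.13 km/s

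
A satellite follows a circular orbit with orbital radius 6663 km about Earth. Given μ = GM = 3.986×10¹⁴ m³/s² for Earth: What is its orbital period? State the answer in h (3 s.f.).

r = 6663 km = 6.663×10⁶ m.
Kepler's third law: T = 2π√(r³/μ) = 2π√((6.663×10⁶)³ / 3.986×10¹⁴).
r³/μ = 7.421×10⁵ s², so T = 2π × 8.615×10² = 5.413×10³ s.
Converting: 5.413×10³ s ÷ 3600 = 1.504 h.

T ≈ 1.50 h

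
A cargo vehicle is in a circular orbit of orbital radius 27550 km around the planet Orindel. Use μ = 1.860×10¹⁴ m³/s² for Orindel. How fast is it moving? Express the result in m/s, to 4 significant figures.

r = 27550 km = 2.755×10⁷ m.
For a circular orbit v = √(μ/r) = √(1.860×10¹⁴ / 2.755×10⁷) = √(6.751×10⁶) = 2598 m/s.

v ≈ 2598 m/s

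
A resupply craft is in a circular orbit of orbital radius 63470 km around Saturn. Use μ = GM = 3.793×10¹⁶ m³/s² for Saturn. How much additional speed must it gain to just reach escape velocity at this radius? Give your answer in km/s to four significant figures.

Δv ≈ 10.13 km/s

r = 63470 km = 6.347×10⁷ m.
Circular speed v_c = √(μ/r) = 24450 m/s.
Escape speed v_esc = √(2μ/r) = √2 × v_c = 34570 m/s.
Δv = v_esc − v_c = 10130 m/s = 10.13 km/s.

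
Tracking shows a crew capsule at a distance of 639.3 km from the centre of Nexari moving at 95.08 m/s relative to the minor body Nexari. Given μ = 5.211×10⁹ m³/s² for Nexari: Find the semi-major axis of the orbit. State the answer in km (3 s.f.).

a ≈ 718 km

r = 6.393×10⁵ m.
Specific orbital energy ε = v²/2 − μ/r = (95.08)²/2 − 5.211×10⁹/6.393×10⁵ = -3.631×10³ J/kg.
Since ε = −μ/(2a), a = −μ/(2ε) = 7.176×10⁵ m = 717.57 km.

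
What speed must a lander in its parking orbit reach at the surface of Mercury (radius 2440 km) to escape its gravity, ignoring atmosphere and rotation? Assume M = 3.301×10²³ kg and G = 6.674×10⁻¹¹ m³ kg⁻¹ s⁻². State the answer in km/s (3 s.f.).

μ = GM = 6.674×10⁻¹¹ × 3.301×10²³ = 2.203×10¹³ m³/s².
r = R = 2.440×10⁶ m.
Escape speed v_esc = √(2μ/r) = √(2 × 2.203×10¹³ / 2.440×10⁶) = √(1.806×10⁷) = 4249 m/s.
= 4.249 km/s.

v_esc ≈ 4.25 km/s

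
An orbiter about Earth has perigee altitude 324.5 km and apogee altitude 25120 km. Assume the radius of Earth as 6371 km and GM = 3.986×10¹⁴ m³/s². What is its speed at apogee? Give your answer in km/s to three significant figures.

v ≈ 2.11 km/s

r_p = 6371 + 324.5 = 6695.5 km = 6.6955×10⁶ m.
r_a = 6371 + 25120 = 31491 km = 3.1491×10⁷ m.
Semi-major axis a = (r_p + r_a)/2 = 19093 km = 1.909×10⁷ m.
Vis-viva: v² = μ(2/r − 1/a) = 3.986×10¹⁴ × (6.351×10⁻⁸ − 5.237×10⁻⁸) = 4.439×10⁶ m²/s².
v = 2107 m/s = 2.107 km/s.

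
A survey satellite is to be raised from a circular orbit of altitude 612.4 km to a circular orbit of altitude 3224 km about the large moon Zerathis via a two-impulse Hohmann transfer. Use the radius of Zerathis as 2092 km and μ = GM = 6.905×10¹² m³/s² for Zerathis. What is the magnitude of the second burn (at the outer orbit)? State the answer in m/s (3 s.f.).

Δv ≈ 204 m/s

r₁ = 2092 + 612.4 = 2704.4 km = 2.7044×10⁶ m.
r₂ = 2092 + 3224 = 5316.0 km = 5.3160×10⁶ m.
Transfer ellipse a_t = (r₁ + r₂)/2 = 4.010×10⁶ m.
At r₁: circular v_c1 = √(μ/r₁) = 1598 m/s; transfer-periapsis v_p = √[μ(2/r₁ − 1/a_t)] = 1840 m/s.
At r₂: circular v_c2 = √(μ/r₂) = 1140 m/s; transfer-apoapsis v_a = √[μ(2/r₂ − 1/a_t)] = 935.9 m/s.
Δv₂ = v_c2 − v_a = 203.8 m/s.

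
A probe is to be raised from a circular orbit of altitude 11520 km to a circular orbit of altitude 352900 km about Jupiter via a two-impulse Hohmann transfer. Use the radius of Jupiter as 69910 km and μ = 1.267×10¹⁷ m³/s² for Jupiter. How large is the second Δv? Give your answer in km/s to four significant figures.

Δv ≈ 7.473 km/s

r₁ = 69910 + 11520 = 81430 km = 8.1430×10⁷ m.
r₂ = 69910 + 352900 = 422810 km = 4.2281×10⁸ m.
Transfer ellipse a_t = (r₁ + r₂)/2 = 2.521×10⁸ m.
At r₁: circular v_c1 = √(μ/r₁) = 39450 m/s; transfer-perijove v_p = √[μ(2/r₁ − 1/a_t)] = 51080 m/s.
At r₂: circular v_c2 = √(μ/r₂) = 17310 m/s; transfer-apojove v_a = √[μ(2/r₂ − 1/a_t)] = 9838 m/s.
Δv₂ = v_c2 − v_a = 7473 m/s.
= 7.473 km/s.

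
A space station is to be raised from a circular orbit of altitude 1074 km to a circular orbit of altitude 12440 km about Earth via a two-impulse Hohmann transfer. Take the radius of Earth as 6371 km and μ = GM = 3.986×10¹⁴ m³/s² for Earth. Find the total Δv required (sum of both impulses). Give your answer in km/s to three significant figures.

r₁ = 6371 + 1074 = 7445.0 km = 7.4450×10⁶ m.
r₂ = 6371 + 12440 = 18811 km = 1.8811×10⁷ m.
Transfer ellipse a_t = (r₁ + r₂)/2 = 1.313×10⁷ m.
At r₁: circular v_c1 = √(μ/r₁) = 7317 m/s; transfer-perigee v_p = √[μ(2/r₁ − 1/a_t)] = 8759 m/s.
Δv₁ = v_p − v_c1 = 1442 m/s.
At r₂: circular v_c2 = √(μ/r₂) = 4603 m/s; transfer-apogee v_a = √[μ(2/r₂ − 1/a_t)] = 3467 m/s.
Δv₂ = v_c2 − v_a = 1137 m/s.
Total Δv = Δv₁ + Δv₂ = 2578 m/s = 2.578 km/s.

Δv_total ≈ 2.58 km/s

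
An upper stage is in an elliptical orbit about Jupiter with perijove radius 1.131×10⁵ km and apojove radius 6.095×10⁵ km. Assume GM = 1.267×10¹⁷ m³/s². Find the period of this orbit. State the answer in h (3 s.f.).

Semi-major axis a = (r_p + r_a)/2 = (1.1310×10⁵ + 6.0950×10⁵)/2 = 3.6130×10⁵ km = 3.613×10⁸ m.
By Kepler's third law T = 2π√(a³/μ) = 2π × 1.929×10⁴ = 1.212×10⁵ s.
= 33.67 h.

T ≈ 33.7 h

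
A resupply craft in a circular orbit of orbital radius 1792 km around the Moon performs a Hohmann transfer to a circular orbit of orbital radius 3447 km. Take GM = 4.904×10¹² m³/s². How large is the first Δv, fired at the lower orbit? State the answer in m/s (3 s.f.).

r₁ = 1792 km = 1.792×10⁶ m.
r₂ = 3447 km = 3.447×10⁶ m.
Transfer ellipse a_t = (r₁ + r₂)/2 = 2.620×10⁶ m.
At r₁: circular v_c1 = √(μ/r₁) = 1654 m/s; transfer-perilune v_p = √[μ(2/r₁ − 1/a_t)] = 1898 m/s.
Δv₁ = v_p − v_c1 = 243.4 m/s.

Δv ≈ 243 m/s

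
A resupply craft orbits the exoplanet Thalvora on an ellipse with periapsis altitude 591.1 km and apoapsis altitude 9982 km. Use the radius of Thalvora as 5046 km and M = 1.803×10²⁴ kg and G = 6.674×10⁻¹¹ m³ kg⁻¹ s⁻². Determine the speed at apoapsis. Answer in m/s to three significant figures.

μ = GM = 6.674×10⁻¹¹ × 1.803×10²⁴ = 1.203×10¹⁴ m³/s².
r_p = 5046 + 591.1 = 5637.1 km = 5.6371×10⁶ m.
r_a = 5046 + 9982 = 15028 km = 1.5028×10⁷ m.
Semi-major axis a = (r_p + r_a)/2 = 10333 km = 1.033×10⁷ m.
Vis-viva: v² = μ(2/r − 1/a) = 1.203×10¹⁴ × (1.331×10⁻⁷ − 9.678×10⁻⁸) = 4.368×10⁶ m²/s².
v = 2090 m/s.

v ≈ 2090 m/s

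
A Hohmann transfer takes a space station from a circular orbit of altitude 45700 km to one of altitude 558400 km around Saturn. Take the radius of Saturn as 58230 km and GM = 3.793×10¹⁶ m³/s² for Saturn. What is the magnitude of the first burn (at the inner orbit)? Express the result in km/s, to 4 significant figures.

Δv ≈ 5.889 km/s

r₁ = 58230 + 45700 = 103930 km = 1.0393×10⁸ m.
r₂ = 58230 + 558400 = 616630 km = 6.1663×10⁸ m.
Transfer ellipse a_t = (r₁ + r₂)/2 = 3.603×10⁸ m.
At r₁: circular v_c1 = √(μ/r₁) = 19100 m/s; transfer-perikrone v_p = √[μ(2/r₁ − 1/a_t)] = 24990 m/s.
Δv₁ = v_p − v_c1 = 5889 m/s.
= 5.889 km/s.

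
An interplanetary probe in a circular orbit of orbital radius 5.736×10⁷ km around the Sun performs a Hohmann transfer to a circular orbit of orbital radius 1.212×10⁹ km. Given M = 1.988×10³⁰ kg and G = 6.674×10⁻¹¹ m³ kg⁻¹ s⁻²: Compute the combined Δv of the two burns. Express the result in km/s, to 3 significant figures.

μ = GM = 6.674×10⁻¹¹ × 1.988×10³⁰ = 1.327×10²⁰ m³/s².
r₁ = 5.736×10⁷ km = 5.736×10¹⁰ m.
r₂ = 1.212×10⁹ km = 1.212×10¹² m.
Transfer ellipse a_t = (r₁ + r₂)/2 = 6.347×10¹¹ m.
At r₁: circular v_c1 = √(μ/r₁) = 48090 m/s; transfer-perihelion v_p = √[μ(2/r₁ − 1/a_t)] = 66460 m/s.
Δv₁ = v_p − v_c1 = 18370 m/s.
At r₂: circular v_c2 = √(μ/r₂) = 10460 m/s; transfer-aphelion v_a = √[μ(2/r₂ − 1/a_t)] = 3145 m/s.
Δv₂ = v_c2 − v_a = 7317 m/s.
Total Δv = Δv₁ + Δv₂ = 25680 m/s = 25.68 km/s.

Δv_total ≈ 25.7 km/s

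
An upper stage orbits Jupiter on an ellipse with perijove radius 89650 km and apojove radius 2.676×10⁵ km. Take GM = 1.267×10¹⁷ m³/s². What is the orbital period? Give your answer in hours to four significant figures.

T ≈ 11.71 hours

Semi-major axis a = (r_p + r_a)/2 = (89650 + 2.6760×10⁵)/2 = 1.7862×10⁵ km = 1.786×10⁸ m.
By Kepler's third law T = 2π√(a³/μ) = 2π × 6.707×10³ = 4.214×10⁴ s.
= 11.71 hours.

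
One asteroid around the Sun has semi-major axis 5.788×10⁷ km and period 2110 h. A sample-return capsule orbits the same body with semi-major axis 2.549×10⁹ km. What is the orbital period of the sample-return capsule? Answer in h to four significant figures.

T₂ ≈ 6.167×10⁵ h

Kepler's third law: T² ∝ a³, so T₂ = T₁ (a₂/a₁)^(3/2).
a₂/a₁ = 44.04, (a₂/a₁)^(3/2) = 292.3.
T₂ = 2110 × 292.3 = 6.167×10⁵ h.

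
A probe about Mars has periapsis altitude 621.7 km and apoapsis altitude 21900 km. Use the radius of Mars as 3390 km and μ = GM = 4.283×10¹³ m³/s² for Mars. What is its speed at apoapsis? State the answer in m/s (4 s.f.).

r_p = 3390 + 621.7 = 4011.7 km = 4.0117×10⁶ m.
r_a = 3390 + 21900 = 25290 km = 2.5290×10⁷ m.
Semi-major axis a = (r_p + r_a)/2 = 14651 km = 1.465×10⁷ m.
Vis-viva: v² = μ(2/r − 1/a) = 4.283×10¹³ × (7.908×10⁻⁸ − 6.826×10⁻⁸) = 4.637×10⁵ m²/s².
v = 681.0 m/s.

v ≈ 681.0 m/s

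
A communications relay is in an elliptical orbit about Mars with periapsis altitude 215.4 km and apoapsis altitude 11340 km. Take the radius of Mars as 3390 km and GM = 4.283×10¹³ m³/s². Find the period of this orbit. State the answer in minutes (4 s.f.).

r_p = 3390 + 215.4 = 3605.4 km = 3.6054×10⁶ m.
r_a = 3390 + 11340 = 14730 km = 1.4730×10⁷ m.
Semi-major axis a = (r_p + r_a)/2 = (3605.4 + 14730)/2 = 9167.7 km = 9.168×10⁶ m.
By Kepler's third law T = 2π√(a³/μ) = 2π × 4.241×10³ = 2.665×10⁴ s.
= 444.2 minutes.

T ≈ 444.2 minutes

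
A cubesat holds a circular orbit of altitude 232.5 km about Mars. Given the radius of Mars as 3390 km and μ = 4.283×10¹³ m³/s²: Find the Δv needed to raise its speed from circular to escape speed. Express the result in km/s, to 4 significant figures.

r = 3390 + 232.5 = 3622.5 km = 3.6225×10⁶ m.
Circular speed v_c = √(μ/r) = 3439 m/s.
Escape speed v_esc = √(2μ/r) = √2 × v_c = 4863 m/s.
Δv = v_esc − v_c = 1424 m/s = 1.424 km/s.

Δv ≈ 1.424 km/s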